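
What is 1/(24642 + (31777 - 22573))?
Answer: 1/33846 ≈ 2.9546e-5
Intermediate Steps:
1/(24642 + (31777 - 22573)) = 1/(24642 + 9204) = 1/33846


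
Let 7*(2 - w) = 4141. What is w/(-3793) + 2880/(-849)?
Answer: -24321019/7513933 ≈ -3.2368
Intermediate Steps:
w = -4127/7 (w = 2 - 1/7*4141 = 2 - 4141/7 = -4127/7 ≈ -589.57)
w/(-3793) + 2880/(-849) = -4127/7/(-3793) + 2880/(-849) = -4127/7*(-1/3793) + 2880*(-1/849) = 4127/26551 - 960/283 = -24321019/7513933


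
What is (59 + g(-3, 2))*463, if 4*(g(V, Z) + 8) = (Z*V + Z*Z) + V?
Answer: 92137/4 ≈ 23034.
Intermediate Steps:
g(V, Z) = -8 + V/4 + Z²/4 + V*Z/4 (g(V, Z) = -8 + ((Z*V + Z*Z) + V)/4 = -8 + ((V*Z + Z²) + V)/4 = -8 + ((Z² + V*Z) + V)/4 = -8 + (V + Z² + V*Z)/4 = -8 + (V/4 + Z²/4 + V*Z/4) = -8 + V/4 + Z²/4 + V*Z/4)
(59 + g(-3, 2))*463 = (59 + (-8 + (¼)*(-3) + (¼)*2² + (¼)*(-3)*2))*463 = (59 + (-8 - ¾ + (¼)*4 - 3/2))*463 = (59 + (-8 - ¾ + 1 - 3/2))*463 = (59 - 37/4)*463 = (199/4)*463 = 92137/4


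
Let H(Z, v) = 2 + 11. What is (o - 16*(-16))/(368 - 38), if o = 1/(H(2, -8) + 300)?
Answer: 80129/103290 ≈ 0.77577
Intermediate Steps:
H(Z, v) = 13
o = 1/313 (o = 1/(13 + 300) = 1/313 ≈ 0.0031949)
(o - 16*(-16))/(368 - 38) = (1/313 - 16*(-16))/(368 - 38) = (1/313 + 256)/330 = (80129/313)*(1/330) = 80129/103290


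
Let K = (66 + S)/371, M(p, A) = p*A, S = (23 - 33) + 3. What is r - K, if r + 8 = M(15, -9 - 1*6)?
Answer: -86502/371 ≈ -233.16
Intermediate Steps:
S = -7 (S = -10 + 3 = -7)
M(p, A) = A*p
K = 59/371 (K = (66 - 7)/371 = 59*(1/371) = 59/371 ≈ 0.15903)
r = -233 (r = -8 + (-9 - 1*6)*15 = -8 + (-9 - 6)*15 = -8 - 15*15 = -8 - 225 = -233)
r - K = -233 - 1*59/371 = -233 - 59/371 = -86502/371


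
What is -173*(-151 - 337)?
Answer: 84424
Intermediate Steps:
-173*(-151 - 337) = -173*(-488) = 84424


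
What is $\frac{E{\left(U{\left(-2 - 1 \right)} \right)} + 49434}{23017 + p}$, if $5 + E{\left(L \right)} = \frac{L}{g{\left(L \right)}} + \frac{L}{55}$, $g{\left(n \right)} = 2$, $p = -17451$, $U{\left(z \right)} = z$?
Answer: $\frac{5437019}{612260} \approx 8.8802$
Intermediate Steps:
$E{\left(L \right)} = -5 + \frac{57 L}{110}$ ($E{\left(L \right)} = -5 + \left(\frac{L}{2} + \frac{L}{55}\right) = -5 + \frac{57 L}{110}$)
$\frac{E{\left(U{\left(-2 - 1 \right)} \right)} + 49434}{23017 + p} = \frac{\left(-5 + \frac{57 \left(-2 - 1\right)}{110}\right) + 49434}{23017 - 17451} = \frac{\left(-5 + \frac{57}{110} \left(-3\right)\right) + 49434}{5566} = \left(\left(-5 - \frac{171}{110}\right) + 49434\right) \frac{1}{5566} = \left(- \frac{721}{110} + 49434\right) \frac{1}{5566} = \frac{5437019}{110} \cdot \frac{1}{5566} = \frac{5437019}{612260}$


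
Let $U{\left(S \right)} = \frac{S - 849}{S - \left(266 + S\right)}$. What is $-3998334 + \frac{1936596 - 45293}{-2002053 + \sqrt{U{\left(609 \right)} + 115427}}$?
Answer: $- \frac{2131483335966891727971}{533092741217686} - \frac{1891303 \sqrt{2041804163}}{533092741217686} \approx -3.9983 \cdot 10^{6}$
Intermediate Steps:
$U{\left(S \right)} = \frac{849}{266} - \frac{S}{266}$ ($U{\left(S \right)} = \frac{-849 + S}{-266} = \left(-849 + S\right) \left(- \frac{1}{266}\right) = \frac{849}{266} - \frac{S}{266}$)
$-3998334 + \frac{1936596 - 45293}{-2002053 + \sqrt{U{\left(609 \right)} + 115427}} = -3998334 + \frac{1936596 - 45293}{-2002053 + \sqrt{\left(\frac{849}{266} - \frac{87}{38}\right) + 115427}} = -3998334 + \frac{1891303}{-2002053 + \sqrt{\left(\frac{849}{266} - \frac{87}{38}\right) + 115427}} = -3998334 + \frac{1891303}{-2002053 + \sqrt{\frac{120}{133} + 115427}} = -3998334 + \frac{1891303}{-2002053 + \sqrt{\frac{15351911}{133}}} = -3998334 + \frac{1891303}{-2002053 + \frac{\sqrt{2041804163}}{133}}$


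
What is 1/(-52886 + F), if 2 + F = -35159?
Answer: -1/88047 ≈ -1.1358e-5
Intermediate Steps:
F = -35161 (F = -2 - 35159 = -35161)
1/(-52886 + F) = 1/(-52886 - 35161) = 1/(-88047) = -1/88047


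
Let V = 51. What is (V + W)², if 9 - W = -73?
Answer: 17689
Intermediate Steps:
W = 82 (W = 9 - 1*(-73) = 9 + 73 = 82)
(V + W)² = (51 + 82)² = 133² = 17689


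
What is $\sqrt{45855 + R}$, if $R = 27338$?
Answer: $\sqrt{73193} \approx 270.54$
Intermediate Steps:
$\sqrt{45855 + R} = \sqrt{45855 + 27338} = \sqrt{73193}$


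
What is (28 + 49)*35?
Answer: 2695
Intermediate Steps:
(28 + 49)*35 = 77*35 = 2695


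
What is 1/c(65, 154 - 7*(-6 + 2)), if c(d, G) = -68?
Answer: -1/68 ≈ -0.014706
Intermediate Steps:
1/c(65, 154 - 7*(-6 + 2)) = 1/(-68) = -1/68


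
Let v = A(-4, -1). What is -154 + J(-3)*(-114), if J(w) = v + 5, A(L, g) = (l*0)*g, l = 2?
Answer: -724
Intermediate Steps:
A(L, g) = 0 (A(L, g) = (2*0)*g = 0*g = 0)
v = 0
J(w) = 5 (J(w) = 0 + 5 = 5)
-154 + J(-3)*(-114) = -154 + 5*(-114) = -154 - 570 = -724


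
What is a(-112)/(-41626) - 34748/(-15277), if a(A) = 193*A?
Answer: 888323940/317960201 ≈ 2.7938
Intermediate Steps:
a(-112)/(-41626) - 34748/(-15277) = (193*(-112))/(-41626) - 34748/(-15277) = -21616*(-1/41626) - 34748*(-1/15277) = 10808/20813 + 34748/15277 = 888323940/317960201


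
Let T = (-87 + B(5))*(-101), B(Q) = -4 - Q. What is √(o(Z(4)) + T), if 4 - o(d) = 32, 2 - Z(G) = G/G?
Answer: 2*√2417 ≈ 98.326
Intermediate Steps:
Z(G) = 1 (Z(G) = 2 - G/G = 2 - 1*1 = 2 - 1 = 1)
o(d) = -28 (o(d) = 4 - 1*32 = 4 - 32 = -28)
T = 9696 (T = (-87 + (-4 - 1*5))*(-101) = (-87 + (-4 - 5))*(-101) = (-87 - 9)*(-101) = -96*(-101) = 9696)
√(o(Z(4)) + T) = √(-28 + 9696) = √9668 = 2*√2417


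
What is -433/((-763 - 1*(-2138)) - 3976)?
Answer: 433/2601 ≈ 0.16647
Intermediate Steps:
-433/((-763 - 1*(-2138)) - 3976) = -433/((-763 + 2138) - 3976) = -433/(1375 - 3976) = -433/(-2601) = -1/2601*(-433) = 433/2601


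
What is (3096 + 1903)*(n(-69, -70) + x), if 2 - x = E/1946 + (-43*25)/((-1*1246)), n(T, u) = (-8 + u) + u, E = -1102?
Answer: -126663017329/173194 ≈ -7.3134e+5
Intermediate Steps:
n(T, u) = -8 + 2*u
x = 295041/173194 (x = 2 - (-1102/1946 + (-43*25)/((-1*1246))) = 2 - (-1102*1/1946 - 1075/(-1246)) = 2 - (-551/973 - 1075*(-1/1246)) = 2 - (-551/973 + 1075/1246) = 2 - 1*51347/173194 = 2 - 51347/173194 = 295041/173194 ≈ 1.7035)
(3096 + 1903)*(n(-69, -70) + x) = (3096 + 1903)*((-8 + 2*(-70)) + 295041/173194) = 4999*((-8 - 140) + 295041/173194) = 4999*(-148 + 295041/173194) = 4999*(-25337671/173194) = -126663017329/173194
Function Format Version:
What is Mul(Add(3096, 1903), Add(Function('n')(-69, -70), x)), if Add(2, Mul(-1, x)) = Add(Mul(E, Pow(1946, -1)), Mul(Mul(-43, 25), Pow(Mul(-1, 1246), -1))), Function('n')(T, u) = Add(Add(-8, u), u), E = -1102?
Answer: Rational(-126663017329, 173194) ≈ -7.3134e+5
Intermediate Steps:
Function('n')(T, u) = Add(-8, Mul(2, u))
x = Rational(295041, 173194) (x = Add(2, Mul(-1, Add(Mul(-1102, Pow(1946, -1)), Mul(Mul(-43, 25), Pow(Mul(-1, 1246), -1))))) = Add(2, Mul(-1, Add(Mul(-1102, Rational(1, 1946)), Mul(-1075, Pow(-1246, -1))))) = Add(2, Mul(-1, Add(Rational(-551, 973), Mul(-1075, Rational(-1, 1246))))) = Add(2, Mul(-1, Add(Rational(-551, 973), Rational(1075, 1246)))) = Add(2, Mul(-1, Rational(51347, 173194))) = Add(2, Rational(-51347, 173194)) = Rational(295041, 173194) ≈ 1.7035)
Mul(Add(3096, 1903), Add(Function('n')(-69, -70), x)) = Mul(Add(3096, 1903), Add(Add(-8, Mul(2, -70)), Rational(295041, 173194))) = Mul(4999, Add(Add(-8, -140), Rational(295041, 173194))) = Mul(4999, Add(-148, Rational(295041, 173194))) = Mul(4999, Rational(-25337671, 173194)) = Rational(-126663017329, 173194)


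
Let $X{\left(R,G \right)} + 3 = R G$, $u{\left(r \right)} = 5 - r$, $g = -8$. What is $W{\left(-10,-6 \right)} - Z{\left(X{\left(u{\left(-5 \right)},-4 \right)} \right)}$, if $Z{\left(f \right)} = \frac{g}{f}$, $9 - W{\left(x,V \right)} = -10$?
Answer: $\frac{809}{43} \approx 18.814$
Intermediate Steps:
$W{\left(x,V \right)} = 19$ ($W{\left(x,V \right)} = 9 - -10 = 9 + 10 = 19$)
$X{\left(R,G \right)} = -3 + G R$ ($X{\left(R,G \right)} = -3 + R G = -3 + G R$)
$Z{\left(f \right)} = - \frac{8}{f}$
$W{\left(-10,-6 \right)} - Z{\left(X{\left(u{\left(-5 \right)},-4 \right)} \right)} = 19 - - \frac{8}{-3 - 4 \left(5 - -5\right)} = 19 - - \frac{8}{-3 - 4 \left(5 + 5\right)} = 19 - - \frac{8}{-3 - 40} = 19 - - \frac{8}{-43} = 19 - \left(-8\right) \left(- \frac{1}{43}\right) = 19 - \frac{8}{43} = \frac{809}{43}$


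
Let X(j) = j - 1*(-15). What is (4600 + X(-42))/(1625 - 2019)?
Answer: -4573/394 ≈ -11.607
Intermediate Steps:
X(j) = 15 + j (X(j) = j + 15 = 15 + j)
(4600 + X(-42))/(1625 - 2019) = (4600 + (15 - 42))/(1625 - 2019) = (4600 - 27)/(-394) = 4573*(-1/394) = -4573/394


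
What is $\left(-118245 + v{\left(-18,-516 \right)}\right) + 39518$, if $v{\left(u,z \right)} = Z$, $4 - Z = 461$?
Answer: $-79184$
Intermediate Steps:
$Z = -457$ ($Z = 4 - 461 = -457$)
$v{\left(u,z \right)} = -457$
$\left(-118245 + v{\left(-18,-516 \right)}\right) + 39518 = \left(-118245 - 457\right) + 39518 = -118702 + 39518 = -79184$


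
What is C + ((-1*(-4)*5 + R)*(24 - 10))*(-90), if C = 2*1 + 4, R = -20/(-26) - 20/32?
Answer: -659769/26 ≈ -25376.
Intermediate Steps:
R = 15/104 (R = -20*(-1/26) - 20*1/32 = 10/13 - 5/8 = 15/104 ≈ 0.14423)
C = 6 (C = 2 + 4 = 6)
C + ((-1*(-4)*5 + R)*(24 - 10))*(-90) = 6 + ((-1*(-4)*5 + 15/104)*(24 - 10))*(-90) = 6 + ((4*5 + 15/104)*14)*(-90) = 6 + ((20 + 15/104)*14)*(-90) = 6 + ((2095/104)*14)*(-90) = 6 + (14665/52)*(-90) = 6 - 659925/26 = -659769/26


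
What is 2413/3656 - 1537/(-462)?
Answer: 3367039/844536 ≈ 3.9869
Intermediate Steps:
2413/3656 - 1537/(-462) = 2413*(1/3656) - 1537*(-1/462) = 2413/3656 + 1537/462 = 3367039/844536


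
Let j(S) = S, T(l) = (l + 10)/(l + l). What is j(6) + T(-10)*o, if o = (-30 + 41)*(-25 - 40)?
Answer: 6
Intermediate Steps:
o = -715 (o = 11*(-65) = -715)
T(l) = (10 + l)/(2*l) (T(l) = (10 + l)/((2*l)) = (10 + l)*(1/(2*l)) = (10 + l)/(2*l))
j(6) + T(-10)*o = 6 + ((1/2)*(10 - 10)/(-10))*(-715) = 6 + ((1/2)*(-1/10)*0)*(-715) = 6 + 0*(-715) = 6 + 0 = 6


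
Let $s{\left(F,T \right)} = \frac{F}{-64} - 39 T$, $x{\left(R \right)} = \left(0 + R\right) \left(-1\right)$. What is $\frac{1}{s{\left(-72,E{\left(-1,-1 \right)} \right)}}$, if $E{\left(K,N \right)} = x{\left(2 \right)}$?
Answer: $\frac{8}{633} \approx 0.012638$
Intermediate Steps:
$x{\left(R \right)} = - R$ ($x{\left(R \right)} = R \left(-1\right) = - R$)
$E{\left(K,N \right)} = -2$ ($E{\left(K,N \right)} = \left(-1\right) 2 = -2$)
$s{\left(F,T \right)} = - 39 T - \frac{F}{64}$ ($s{\left(F,T \right)} = - \frac{F}{64} - 39 T = - 39 T - \frac{F}{64}$)
$\frac{1}{s{\left(-72,E{\left(-1,-1 \right)} \right)}} = \frac{1}{\left(-39\right) \left(-2\right) - - \frac{9}{8}} = \frac{1}{78 + \frac{9}{8}} = \frac{1}{\frac{633}{8}} = \frac{8}{633}$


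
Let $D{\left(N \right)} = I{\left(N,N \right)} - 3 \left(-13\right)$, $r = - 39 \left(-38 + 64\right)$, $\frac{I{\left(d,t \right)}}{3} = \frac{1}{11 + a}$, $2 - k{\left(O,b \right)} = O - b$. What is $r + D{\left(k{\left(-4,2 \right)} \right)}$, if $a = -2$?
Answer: $- \frac{2924}{3} \approx -974.67$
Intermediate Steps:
$k{\left(O,b \right)} = 2 + b - O$ ($k{\left(O,b \right)} = 2 - \left(O - b\right) = 2 + b - O$)
$I{\left(d,t \right)} = \frac{1}{3}$ ($I{\left(d,t \right)} = \frac{3}{11 - 2} = \frac{3}{9} = 3 \cdot \frac{1}{9} = \frac{1}{3}$)
$r = -1014$ ($r = \left(-39\right) 26 = -1014$)
$D{\left(N \right)} = \frac{118}{3}$ ($D{\left(N \right)} = \frac{1}{3} - 3 \left(-13\right) = \frac{1}{3} - -39 = \frac{1}{3} + 39 = \frac{118}{3}$)
$r + D{\left(k{\left(-4,2 \right)} \right)} = -1014 + \frac{118}{3} = - \frac{2924}{3}$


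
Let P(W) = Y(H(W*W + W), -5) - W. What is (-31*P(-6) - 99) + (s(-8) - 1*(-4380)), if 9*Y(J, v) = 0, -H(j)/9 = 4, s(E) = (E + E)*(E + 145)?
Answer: 1903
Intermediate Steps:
s(E) = 2*E*(145 + E) (s(E) = (2*E)*(145 + E) = 2*E*(145 + E))
H(j) = -36 (H(j) = -9*4 = -36)
Y(J, v) = 0 (Y(J, v) = (1/9)*0 = 0)
P(W) = -W (P(W) = 0 - W = -W)
(-31*P(-6) - 99) + (s(-8) - 1*(-4380)) = (-(-31)*(-6) - 99) + (2*(-8)*(145 - 8) - 1*(-4380)) = (-31*6 - 99) + (2*(-8)*137 + 4380) = (-186 - 99) + (-2192 + 4380) = -285 + 2188 = 1903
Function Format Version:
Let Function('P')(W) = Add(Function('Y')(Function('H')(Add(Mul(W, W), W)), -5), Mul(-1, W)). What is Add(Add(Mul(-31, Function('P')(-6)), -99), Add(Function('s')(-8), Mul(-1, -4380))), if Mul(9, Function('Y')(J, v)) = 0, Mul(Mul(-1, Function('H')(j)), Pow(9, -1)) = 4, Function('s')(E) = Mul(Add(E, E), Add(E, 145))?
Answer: 1903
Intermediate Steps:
Function('s')(E) = Mul(2, E, Add(145, E)) (Function('s')(E) = Mul(Mul(2, E), Add(145, E)) = Mul(2, E, Add(145, E)))
Function('H')(j) = -36 (Function('H')(j) = Mul(-9, 4) = -36)
Function('Y')(J, v) = 0 (Function('Y')(J, v) = Mul(Rational(1, 9), 0) = 0)
Function('P')(W) = Mul(-1, W) (Function('P')(W) = Add(0, Mul(-1, W)) = Mul(-1, W))
Add(Add(Mul(-31, Function('P')(-6)), -99), Add(Function('s')(-8), Mul(-1, -4380))) = Add(Add(Mul(-31, Mul(-1, -6)), -99), Add(Mul(2, -8, Add(145, -8)), Mul(-1, -4380))) = Add(Add(Mul(-31, 6), -99), Add(Mul(2, -8, 137), 4380)) = Add(Add(-186, -99), Add(-2192, 4380)) = Add(-285, 2188) = 1903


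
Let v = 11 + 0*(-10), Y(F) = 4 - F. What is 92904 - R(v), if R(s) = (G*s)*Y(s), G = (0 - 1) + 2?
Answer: 92981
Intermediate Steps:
G = 1 (G = -1 + 2 = 1)
v = 11 (v = 11 + 0 = 11)
R(s) = s*(4 - s) (R(s) = (1*s)*(4 - s) = s*(4 - s))
92904 - R(v) = 92904 - 11*(4 - 1*11) = 92904 - 11*(4 - 11) = 92904 - 11*(-7) = 92904 - 1*(-77) = 92904 + 77 = 92981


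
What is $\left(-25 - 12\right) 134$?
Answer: $-4958$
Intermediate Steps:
$\left(-25 - 12\right) 134 = \left(-37\right) 134 = -4958$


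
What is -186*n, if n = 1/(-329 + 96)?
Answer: 186/233 ≈ 0.79828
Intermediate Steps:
n = -1/233 (n = 1/(-233) = -1/233 ≈ -0.0042918)
-186*n = -186*(-1/233) = 186/233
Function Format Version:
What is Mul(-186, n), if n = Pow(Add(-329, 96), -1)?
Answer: Rational(186, 233) ≈ 0.79828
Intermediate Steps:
n = Rational(-1, 233) (n = Pow(-233, -1) = Rational(-1, 233) ≈ -0.0042918)
Mul(-186, n) = Mul(-186, Rational(-1, 233)) = Rational(186, 233)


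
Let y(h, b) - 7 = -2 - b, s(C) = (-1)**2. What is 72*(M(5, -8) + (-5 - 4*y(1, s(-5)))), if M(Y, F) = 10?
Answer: -792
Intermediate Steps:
s(C) = 1
y(h, b) = 5 - b (y(h, b) = 7 + (-2 - b) = 5 - b)
72*(M(5, -8) + (-5 - 4*y(1, s(-5)))) = 72*(10 + (-5 - 4*(5 - 1*1))) = 72*(10 + (-5 - 4*(5 - 1))) = 72*(10 + (-5 - 4*4)) = 72*(10 + (-5 - 16)) = 72*(10 - 21) = 72*(-11) = -792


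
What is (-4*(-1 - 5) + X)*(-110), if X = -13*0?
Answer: -2640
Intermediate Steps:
X = 0
(-4*(-1 - 5) + X)*(-110) = (-4*(-1 - 5) + 0)*(-110) = (-4*(-6) + 0)*(-110) = (24 + 0)*(-110) = 24*(-110) = -2640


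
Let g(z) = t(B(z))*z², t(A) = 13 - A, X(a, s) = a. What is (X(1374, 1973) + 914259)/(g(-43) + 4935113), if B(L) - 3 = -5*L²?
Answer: 915633/22047608 ≈ 0.041530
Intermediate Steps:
B(L) = 3 - 5*L²
g(z) = z²*(10 + 5*z²) (g(z) = (13 - (3 - 5*z²))*z² = (13 + (-3 + 5*z²))*z² = (10 + 5*z²)*z² = z²*(10 + 5*z²))
(X(1374, 1973) + 914259)/(g(-43) + 4935113) = (1374 + 914259)/(5*(-43)²*(2 + (-43)²) + 4935113) = 915633/(5*1849*(2 + 1849) + 4935113) = 915633/(5*1849*1851 + 4935113) = 915633/(17112495 + 4935113) = 915633/22047608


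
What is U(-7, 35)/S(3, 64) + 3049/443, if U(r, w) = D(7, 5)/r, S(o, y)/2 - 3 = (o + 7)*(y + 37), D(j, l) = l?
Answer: 43238703/6282626 ≈ 6.8823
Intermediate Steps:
S(o, y) = 6 + 2*(7 + o)*(37 + y) (S(o, y) = 6 + 2*((o + 7)*(y + 37)) = 6 + 2*((7 + o)*(37 + y)) = 6 + 2*(7 + o)*(37 + y))
U(r, w) = 5/r
U(-7, 35)/S(3, 64) + 3049/443 = (5/(-7))/(524 + 14*64 + 74*3 + 2*3*64) + 3049/443 = (5*(-1/7))/(524 + 896 + 222 + 384) + 3049*(1/443) = -5/7/2026 + 3049/443 = -5/7*1/2026 + 3049/443 = -5/14182 + 3049/443 = 43238703/6282626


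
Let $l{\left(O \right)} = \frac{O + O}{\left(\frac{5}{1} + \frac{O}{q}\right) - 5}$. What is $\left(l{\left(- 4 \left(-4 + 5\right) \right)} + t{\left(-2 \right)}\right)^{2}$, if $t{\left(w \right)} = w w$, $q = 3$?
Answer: $100$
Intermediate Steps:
$l{\left(O \right)} = 6$ ($l{\left(O \right)} = \frac{O + O}{\left(\frac{5}{1} + \frac{O}{3}\right) - 5} = \frac{2 O}{\left(5 \cdot 1 + O \frac{1}{3}\right) - 5} = \frac{2 O}{\left(5 + \frac{O}{3}\right) - 5} = \frac{2 O}{\frac{1}{3} O} = 2 O \frac{3}{O} = 6$)
$t{\left(w \right)} = w^{2}$
$\left(l{\left(- 4 \left(-4 + 5\right) \right)} + t{\left(-2 \right)}\right)^{2} = \left(6 + \left(-2\right)^{2}\right)^{2} = \left(6 + 4\right)^{2} = 10^{2} = 100$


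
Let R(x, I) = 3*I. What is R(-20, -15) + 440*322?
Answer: 141635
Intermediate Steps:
R(-20, -15) + 440*322 = 3*(-15) + 440*322 = -45 + 141680 = 141635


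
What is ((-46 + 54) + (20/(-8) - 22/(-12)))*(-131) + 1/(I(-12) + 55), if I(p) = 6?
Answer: -175799/183 ≈ -960.65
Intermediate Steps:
((-46 + 54) + (20/(-8) - 22/(-12)))*(-131) + 1/(I(-12) + 55) = ((-46 + 54) + (20/(-8) - 22/(-12)))*(-131) + 1/(6 + 55) = (8 + (20*(-1/8) - 22*(-1/12)))*(-131) + 1/61 = (8 + (-5/2 + 11/6))*(-131) + 1/61 = (8 - 2/3)*(-131) + 1/61 = (22/3)*(-131) + 1/61 = -2882/3 + 1/61 = -175799/183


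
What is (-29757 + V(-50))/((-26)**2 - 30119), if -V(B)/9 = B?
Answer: 29307/29443 ≈ 0.99538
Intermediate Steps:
V(B) = -9*B
(-29757 + V(-50))/((-26)**2 - 30119) = (-29757 - 9*(-50))/((-26)**2 - 30119) = (-29757 + 450)/(676 - 30119) = -29307/(-29443) = -29307*(-1/29443) = 29307/29443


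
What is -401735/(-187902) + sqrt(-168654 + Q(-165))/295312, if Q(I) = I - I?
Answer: 401735/187902 + I*sqrt(168654)/295312 ≈ 2.138 + 0.0013906*I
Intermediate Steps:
Q(I) = 0
-401735/(-187902) + sqrt(-168654 + Q(-165))/295312 = -401735/(-187902) + sqrt(-168654 + 0)/295312 = -401735*(-1/187902) + sqrt(-168654)*(1/295312) = 401735/187902 + (I*sqrt(168654))*(1/295312) = 401735/187902 + I*sqrt(168654)/295312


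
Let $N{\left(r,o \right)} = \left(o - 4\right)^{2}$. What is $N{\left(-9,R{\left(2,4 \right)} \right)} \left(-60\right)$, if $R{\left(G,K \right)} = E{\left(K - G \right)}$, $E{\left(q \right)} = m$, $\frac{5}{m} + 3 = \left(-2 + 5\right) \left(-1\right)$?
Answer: $- \frac{4205}{3} \approx -1401.7$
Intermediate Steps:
$m = - \frac{5}{6}$ ($m = \frac{5}{-3 + \left(-2 + 5\right) \left(-1\right)} = \frac{5}{-3 + 3 \left(-1\right)} = \frac{5}{-3 - 3} = \frac{5}{-6} = 5 \left(- \frac{1}{6}\right) = - \frac{5}{6} \approx -0.83333$)
$E{\left(q \right)} = - \frac{5}{6}$
$R{\left(G,K \right)} = - \frac{5}{6}$
$N{\left(r,o \right)} = \left(-4 + o\right)^{2}$
$N{\left(-9,R{\left(2,4 \right)} \right)} \left(-60\right) = \left(-4 - \frac{5}{6}\right)^{2} \left(-60\right) = \left(- \frac{29}{6}\right)^{2} \left(-60\right) = \frac{841}{36} \left(-60\right) = - \frac{4205}{3}$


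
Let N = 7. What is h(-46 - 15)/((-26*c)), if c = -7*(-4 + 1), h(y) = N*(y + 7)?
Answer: 9/13 ≈ 0.69231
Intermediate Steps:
h(y) = 49 + 7*y (h(y) = 7*(y + 7) = 7*(7 + y) = 49 + 7*y)
c = 21 (c = -7*(-3) = 21)
h(-46 - 15)/((-26*c)) = (49 + 7*(-46 - 15))/((-26*21)) = (49 + 7*(-61))/(-546) = (49 - 427)*(-1/546) = -378*(-1/546) = 9/13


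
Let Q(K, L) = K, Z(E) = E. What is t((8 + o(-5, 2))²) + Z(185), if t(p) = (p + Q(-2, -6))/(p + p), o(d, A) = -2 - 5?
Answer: 369/2 ≈ 184.50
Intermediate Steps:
o(d, A) = -7
t(p) = (-2 + p)/(2*p) (t(p) = (p - 2)/(p + p) = (-2 + p)/((2*p)) = (-2 + p)*(1/(2*p)) = (-2 + p)/(2*p))
t((8 + o(-5, 2))²) + Z(185) = (-2 + (8 - 7)²)/(2*((8 - 7)²)) + 185 = (-2 + 1²)/(2*(1²)) + 185 = (½)*(-2 + 1)/1 + 185 = (½)*1*(-1) + 185 = -½ + 185 = 369/2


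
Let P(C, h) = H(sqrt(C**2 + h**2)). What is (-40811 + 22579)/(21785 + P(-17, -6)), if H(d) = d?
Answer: -19859206/23729295 + 4558*sqrt(13)/23729295 ≈ -0.83621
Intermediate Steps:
P(C, h) = sqrt(C**2 + h**2)
(-40811 + 22579)/(21785 + P(-17, -6)) = (-40811 + 22579)/(21785 + sqrt((-17)**2 + (-6)**2)) = -18232/(21785 + sqrt(289 + 36)) = -18232/(21785 + sqrt(325)) = -18232/(21785 + 5*sqrt(13))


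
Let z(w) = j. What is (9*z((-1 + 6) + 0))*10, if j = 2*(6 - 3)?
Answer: 540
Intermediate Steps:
j = 6 (j = 2*3 = 6)
z(w) = 6
(9*z((-1 + 6) + 0))*10 = (9*6)*10 = 54*10 = 540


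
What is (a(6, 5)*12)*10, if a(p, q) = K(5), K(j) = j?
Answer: 600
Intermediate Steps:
a(p, q) = 5
(a(6, 5)*12)*10 = (5*12)*10 = 60*10 = 600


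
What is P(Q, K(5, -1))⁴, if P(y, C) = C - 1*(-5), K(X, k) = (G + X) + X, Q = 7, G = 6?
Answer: 194481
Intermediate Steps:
K(X, k) = 6 + 2*X (K(X, k) = (6 + X) + X = 6 + 2*X)
P(y, C) = 5 + C (P(y, C) = C + 5 = 5 + C)
P(Q, K(5, -1))⁴ = (5 + (6 + 2*5))⁴ = (5 + (6 + 10))⁴ = (5 + 16)⁴ = 21⁴ = 194481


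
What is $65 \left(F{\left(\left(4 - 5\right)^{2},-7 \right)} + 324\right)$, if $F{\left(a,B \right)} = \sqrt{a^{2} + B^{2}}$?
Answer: $21060 + 325 \sqrt{2} \approx 21520.0$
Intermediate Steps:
$F{\left(a,B \right)} = \sqrt{B^{2} + a^{2}}$
$65 \left(F{\left(\left(4 - 5\right)^{2},-7 \right)} + 324\right) = 65 \left(\sqrt{\left(-7\right)^{2} + \left(\left(4 - 5\right)^{2}\right)^{2}} + 324\right) = 65 \left(\sqrt{49 + \left(\left(-1\right)^{2}\right)^{2}} + 324\right) = 65 \left(\sqrt{49 + 1^{2}} + 324\right) = 65 \left(\sqrt{49 + 1} + 324\right) = 65 \left(\sqrt{50} + 324\right) = 65 \left(5 \sqrt{2} + 324\right) = 65 \left(324 + 5 \sqrt{2}\right) = 21060 + 325 \sqrt{2}$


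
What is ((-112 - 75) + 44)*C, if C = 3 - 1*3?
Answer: 0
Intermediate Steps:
C = 0 (C = 3 - 3 = 0)
((-112 - 75) + 44)*C = ((-112 - 75) + 44)*0 = (-187 + 44)*0 = -143*0 = 0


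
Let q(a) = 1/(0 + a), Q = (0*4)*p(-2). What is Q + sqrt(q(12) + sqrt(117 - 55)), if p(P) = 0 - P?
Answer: sqrt(3 + 36*sqrt(62))/6 ≈ 2.8209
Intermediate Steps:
p(P) = -P
Q = 0 (Q = (0*4)*(-1*(-2)) = 0*2 = 0)
q(a) = 1/a
Q + sqrt(q(12) + sqrt(117 - 55)) = 0 + sqrt(1/12 + sqrt(117 - 55)) = 0 + sqrt(1/12 + sqrt(62)) = sqrt(1/12 + sqrt(62))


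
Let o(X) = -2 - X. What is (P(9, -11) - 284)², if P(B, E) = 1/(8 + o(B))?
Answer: 727609/9 ≈ 80846.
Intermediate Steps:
P(B, E) = 1/(6 - B) (P(B, E) = 1/(8 + (-2 - B)) = 1/(6 - B))
(P(9, -11) - 284)² = (-1/(-6 + 9) - 284)² = (-1/3 - 284)² = (-1*⅓ - 284)² = (-⅓ - 284)² = (-853/3)² = 727609/9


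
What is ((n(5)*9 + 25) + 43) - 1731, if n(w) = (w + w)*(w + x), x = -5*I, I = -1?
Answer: -763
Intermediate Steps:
x = 5 (x = -5*(-1) = 5)
n(w) = 2*w*(5 + w) (n(w) = (w + w)*(w + 5) = (2*w)*(5 + w) = 2*w*(5 + w))
((n(5)*9 + 25) + 43) - 1731 = (((2*5*(5 + 5))*9 + 25) + 43) - 1731 = (((2*5*10)*9 + 25) + 43) - 1731 = ((100*9 + 25) + 43) - 1731 = ((900 + 25) + 43) - 1731 = (925 + 43) - 1731 = 968 - 1731 = -763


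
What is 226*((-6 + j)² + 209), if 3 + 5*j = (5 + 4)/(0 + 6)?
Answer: 2810197/50 ≈ 56204.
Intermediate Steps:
j = -3/10 (j = -⅗ + ((5 + 4)/(0 + 6))/5 = -⅗ + (9/6)/5 = -⅗ + (9*(⅙))/5 = -⅗ + (⅕)*(3/2) = -⅗ + 3/10 = -3/10 ≈ -0.30000)
226*((-6 + j)² + 209) = 226*((-6 - 3/10)² + 209) = 226*((-63/10)² + 209) = 226*(3969/100 + 209) = 226*(24869/100) = 2810197/50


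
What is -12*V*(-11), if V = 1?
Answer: 132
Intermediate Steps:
-12*V*(-11) = -12*1*(-11) = -12*(-11) = 132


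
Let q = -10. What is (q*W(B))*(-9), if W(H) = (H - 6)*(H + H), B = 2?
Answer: -1440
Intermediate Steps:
W(H) = 2*H*(-6 + H) (W(H) = (-6 + H)*(2*H) = 2*H*(-6 + H))
(q*W(B))*(-9) = -20*2*(-6 + 2)*(-9) = -20*2*(-4)*(-9) = -10*(-16)*(-9) = 160*(-9) = -1440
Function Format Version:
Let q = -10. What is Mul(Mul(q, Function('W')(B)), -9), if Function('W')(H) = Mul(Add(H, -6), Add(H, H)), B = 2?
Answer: -1440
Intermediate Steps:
Function('W')(H) = Mul(2, H, Add(-6, H)) (Function('W')(H) = Mul(Add(-6, H), Mul(2, H)) = Mul(2, H, Add(-6, H)))
Mul(Mul(q, Function('W')(B)), -9) = Mul(Mul(-10, Mul(2, 2, Add(-6, 2))), -9) = Mul(Mul(-10, Mul(2, 2, -4)), -9) = Mul(Mul(-10, -16), -9) = Mul(160, -9) = -1440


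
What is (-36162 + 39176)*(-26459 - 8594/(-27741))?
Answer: -2212247442350/27741 ≈ -7.9746e+7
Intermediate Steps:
(-36162 + 39176)*(-26459 - 8594/(-27741)) = 3014*(-26459 - 8594*(-1/27741)) = 3014*(-26459 + 8594/27741) = 3014*(-733990525/27741) = -2212247442350/27741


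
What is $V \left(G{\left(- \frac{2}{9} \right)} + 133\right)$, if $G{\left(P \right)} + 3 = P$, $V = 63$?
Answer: $8176$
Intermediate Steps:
$G{\left(P \right)} = -3 + P$
$V \left(G{\left(- \frac{2}{9} \right)} + 133\right) = 63 \left(\left(-3 - \frac{2}{9}\right) + 133\right) = 63 \left(- \frac{29}{9} + 133\right) = 63 \cdot \frac{1168}{9} = 8176$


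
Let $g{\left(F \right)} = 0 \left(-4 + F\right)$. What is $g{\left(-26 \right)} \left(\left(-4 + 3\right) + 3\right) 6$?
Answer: $0$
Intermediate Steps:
$g{\left(F \right)} = 0$
$g{\left(-26 \right)} \left(\left(-4 + 3\right) + 3\right) 6 = 0 \left(\left(-4 + 3\right) + 3\right) 6 = 0 \left(-1 + 3\right) 6 = 0 \cdot 2 \cdot 6 = 0 \cdot 12 = 0$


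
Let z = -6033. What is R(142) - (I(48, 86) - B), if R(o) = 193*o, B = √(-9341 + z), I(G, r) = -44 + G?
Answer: 27402 + I*√15374 ≈ 27402.0 + 123.99*I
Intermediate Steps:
B = I*√15374 (B = √(-9341 - 6033) = √(-15374) = I*√15374 ≈ 123.99*I)
R(142) - (I(48, 86) - B) = 193*142 - ((-44 + 48) - I*√15374) = 27406 - (4 - I*√15374) = 27406 + (-4 + I*√15374) = 27402 + I*√15374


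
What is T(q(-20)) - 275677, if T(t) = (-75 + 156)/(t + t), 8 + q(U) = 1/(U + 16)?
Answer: -3032501/11 ≈ -2.7568e+5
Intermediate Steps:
q(U) = -8 + 1/(16 + U) (q(U) = -8 + 1/(U + 16) = -8 + 1/(16 + U))
T(t) = 81/(2*t) (T(t) = 81/((2*t)) = 81*(1/(2*t)) = 81/(2*t))
T(q(-20)) - 275677 = 81/(2*(((-127 - 8*(-20))/(16 - 20)))) - 275677 = 81/(2*(((-127 + 160)/(-4)))) - 275677 = 81/(2*((-¼*33))) - 275677 = 81/(2*(-33/4)) - 275677 = (81/2)*(-4/33) - 275677 = -54/11 - 275677 = -3032501/11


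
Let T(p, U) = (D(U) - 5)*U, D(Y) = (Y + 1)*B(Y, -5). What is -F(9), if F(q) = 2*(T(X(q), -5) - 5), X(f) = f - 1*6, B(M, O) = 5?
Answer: -240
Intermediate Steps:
D(Y) = 5 + 5*Y (D(Y) = (Y + 1)*5 = (1 + Y)*5 = 5 + 5*Y)
X(f) = -6 + f (X(f) = f - 6 = -6 + f)
T(p, U) = 5*U**2 (T(p, U) = ((5 + 5*U) - 5)*U = (5*U)*U = 5*U**2)
F(q) = 240 (F(q) = 2*(5*(-5)**2 - 5) = 2*(5*25 - 5) = 2*(125 - 5) = 2*120 = 240)
-F(9) = -1*240 = -240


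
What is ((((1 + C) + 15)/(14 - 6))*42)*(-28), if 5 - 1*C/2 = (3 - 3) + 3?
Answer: -2940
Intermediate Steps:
C = 4 (C = 10 - 2*((3 - 3) + 3) = 10 - 2*(0 + 3) = 10 - 2*3 = 10 - 6 = 4)
((((1 + C) + 15)/(14 - 6))*42)*(-28) = ((((1 + 4) + 15)/(14 - 6))*42)*(-28) = (((5 + 15)/8)*42)*(-28) = ((20*(⅛))*42)*(-28) = ((5/2)*42)*(-28) = 105*(-28) = -2940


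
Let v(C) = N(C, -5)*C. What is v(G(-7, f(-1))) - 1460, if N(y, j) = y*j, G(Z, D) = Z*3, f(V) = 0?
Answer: -3665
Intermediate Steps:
G(Z, D) = 3*Z
N(y, j) = j*y
v(C) = -5*C² (v(C) = (-5*C)*C = -5*C²)
v(G(-7, f(-1))) - 1460 = -5*(3*(-7))² - 1460 = -5*(-21)² - 1460 = -5*441 - 1460 = -2205 - 1460 = -3665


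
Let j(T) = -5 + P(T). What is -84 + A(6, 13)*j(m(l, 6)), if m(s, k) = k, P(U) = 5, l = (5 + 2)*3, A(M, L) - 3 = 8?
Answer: -84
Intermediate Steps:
A(M, L) = 11 (A(M, L) = 3 + 8 = 11)
l = 21 (l = 7*3 = 21)
j(T) = 0 (j(T) = -5 + 5 = 0)
-84 + A(6, 13)*j(m(l, 6)) = -84 + 11*0 = -84 + 0 = -84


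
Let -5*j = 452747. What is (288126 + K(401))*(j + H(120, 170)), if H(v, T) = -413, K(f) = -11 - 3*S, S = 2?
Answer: -131035430508/5 ≈ -2.6207e+10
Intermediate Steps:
K(f) = -17 (K(f) = -11 - 3*2 = -11 - 6 = -17)
j = -452747/5 (j = -⅕*452747 = -452747/5 ≈ -90549.)
(288126 + K(401))*(j + H(120, 170)) = (288126 - 17)*(-452747/5 - 413) = 288109*(-454812/5) = -131035430508/5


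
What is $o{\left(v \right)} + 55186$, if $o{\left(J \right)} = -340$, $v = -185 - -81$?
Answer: $54846$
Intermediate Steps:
$v = -104$ ($v = -185 + 81 = -104$)
$o{\left(v \right)} + 55186 = -340 + 55186 = 54846$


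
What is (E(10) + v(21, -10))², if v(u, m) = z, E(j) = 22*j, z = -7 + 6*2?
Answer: 50625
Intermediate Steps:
z = 5 (z = -7 + 12 = 5)
v(u, m) = 5
(E(10) + v(21, -10))² = (22*10 + 5)² = (220 + 5)² = 225² = 50625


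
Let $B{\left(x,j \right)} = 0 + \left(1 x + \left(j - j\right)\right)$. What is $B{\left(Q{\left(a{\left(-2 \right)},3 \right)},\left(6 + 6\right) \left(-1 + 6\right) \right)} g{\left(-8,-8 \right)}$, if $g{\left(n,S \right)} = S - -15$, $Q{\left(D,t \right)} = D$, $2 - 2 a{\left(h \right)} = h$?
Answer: $14$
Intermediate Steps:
$a{\left(h \right)} = 1 - \frac{h}{2}$
$g{\left(n,S \right)} = 15 + S$ ($g{\left(n,S \right)} = S + 15 = 15 + S$)
$B{\left(x,j \right)} = x$ ($B{\left(x,j \right)} = 0 + \left(x + 0\right) = 0 + x = x$)
$B{\left(Q{\left(a{\left(-2 \right)},3 \right)},\left(6 + 6\right) \left(-1 + 6\right) \right)} g{\left(-8,-8 \right)} = \left(1 - -1\right) \left(15 - 8\right) = \left(1 + 1\right) 7 = 2 \cdot 7 = 14$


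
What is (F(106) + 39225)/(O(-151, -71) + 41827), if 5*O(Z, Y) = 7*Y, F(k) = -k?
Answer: 195595/208638 ≈ 0.93748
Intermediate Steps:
O(Z, Y) = 7*Y/5 (O(Z, Y) = (7*Y)/5 = 7*Y/5)
(F(106) + 39225)/(O(-151, -71) + 41827) = (-1*106 + 39225)/((7/5)*(-71) + 41827) = (-106 + 39225)/(-497/5 + 41827) = 39119/(208638/5) = 39119*(5/208638) = 195595/208638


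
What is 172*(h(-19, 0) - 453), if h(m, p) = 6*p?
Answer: -77916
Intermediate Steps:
172*(h(-19, 0) - 453) = 172*(6*0 - 453) = 172*(0 - 453) = 172*(-453) = -77916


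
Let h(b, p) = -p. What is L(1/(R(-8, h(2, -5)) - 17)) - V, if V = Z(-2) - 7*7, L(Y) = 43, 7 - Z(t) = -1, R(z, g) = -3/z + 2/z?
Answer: 84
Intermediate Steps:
R(z, g) = -1/z
Z(t) = 8 (Z(t) = 7 - 1*(-1) = 7 + 1 = 8)
V = -41 (V = 8 - 7*7 = 8 - 49 = -41)
L(1/(R(-8, h(2, -5)) - 17)) - V = 43 - 1*(-41) = 43 + 41 = 84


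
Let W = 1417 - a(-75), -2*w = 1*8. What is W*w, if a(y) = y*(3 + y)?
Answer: 15932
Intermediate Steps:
w = -4 (w = -8/2 = -½*8 = -4)
W = -3983 (W = 1417 - (-75)*(3 - 75) = 1417 - (-75)*(-72) = 1417 - 1*5400 = 1417 - 5400 = -3983)
W*w = -3983*(-4) = 15932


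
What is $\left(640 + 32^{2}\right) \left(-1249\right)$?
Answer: $-2078336$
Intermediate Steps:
$\left(640 + 32^{2}\right) \left(-1249\right) = \left(640 + 1024\right) \left(-1249\right) = 1664 \left(-1249\right) = -2078336$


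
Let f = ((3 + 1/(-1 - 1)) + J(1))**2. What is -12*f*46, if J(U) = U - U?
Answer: -3450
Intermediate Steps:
J(U) = 0
f = 25/4 (f = ((3 + 1/(-1 - 1)) + 0)**2 = ((3 + 1/(-2)) + 0)**2 = ((3 - 1/2) + 0)**2 = (5/2 + 0)**2 = (5/2)**2 = 25/4 ≈ 6.2500)
-12*f*46 = -12*25/4*46 = -75*46 = -3450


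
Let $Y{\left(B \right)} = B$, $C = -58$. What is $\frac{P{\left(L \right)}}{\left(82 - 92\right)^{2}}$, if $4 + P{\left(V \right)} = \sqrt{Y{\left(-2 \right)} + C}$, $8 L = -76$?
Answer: $- \frac{1}{25} + \frac{i \sqrt{15}}{50} \approx -0.04 + 0.07746 i$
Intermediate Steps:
$L = - \frac{19}{2}$ ($L = \frac{1}{8} \left(-76\right) = - \frac{19}{2} \approx -9.5$)
$P{\left(V \right)} = -4 + 2 i \sqrt{15}$ ($P{\left(V \right)} = -4 + \sqrt{-2 - 58} = -4 + \sqrt{-60} = -4 + 2 i \sqrt{15}$)
$\frac{P{\left(L \right)}}{\left(82 - 92\right)^{2}} = \frac{-4 + 2 i \sqrt{15}}{\left(82 - 92\right)^{2}} = \frac{-4 + 2 i \sqrt{15}}{\left(-10\right)^{2}} = \frac{-4 + 2 i \sqrt{15}}{100} = \left(-4 + 2 i \sqrt{15}\right) \frac{1}{100} = - \frac{1}{25} + \frac{i \sqrt{15}}{50}$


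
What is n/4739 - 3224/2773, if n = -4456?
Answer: -27635024/13141247 ≈ -2.1029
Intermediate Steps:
n/4739 - 3224/2773 = -4456/4739 - 3224/2773 = -27635024/13141247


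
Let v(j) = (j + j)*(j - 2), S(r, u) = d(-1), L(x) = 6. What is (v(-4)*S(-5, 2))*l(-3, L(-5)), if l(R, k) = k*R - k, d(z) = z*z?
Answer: -1152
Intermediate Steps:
d(z) = z²
l(R, k) = -k + R*k (l(R, k) = R*k - k = -k + R*k)
S(r, u) = 1 (S(r, u) = (-1)² = 1)
v(j) = 2*j*(-2 + j) (v(j) = (2*j)*(-2 + j) = 2*j*(-2 + j))
(v(-4)*S(-5, 2))*l(-3, L(-5)) = ((2*(-4)*(-2 - 4))*1)*(6*(-1 - 3)) = ((2*(-4)*(-6))*1)*(6*(-4)) = (48*1)*(-24) = 48*(-24) = -1152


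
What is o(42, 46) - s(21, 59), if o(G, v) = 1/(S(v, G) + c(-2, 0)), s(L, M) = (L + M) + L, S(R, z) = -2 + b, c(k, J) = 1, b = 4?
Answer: -302/3 ≈ -100.67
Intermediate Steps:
S(R, z) = 2 (S(R, z) = -2 + 4 = 2)
s(L, M) = M + 2*L
o(G, v) = ⅓ (o(G, v) = 1/(2 + 1) = 1/3 = ⅓)
o(42, 46) - s(21, 59) = ⅓ - (59 + 2*21) = ⅓ - (59 + 42) = ⅓ - 1*101 = ⅓ - 101 = -302/3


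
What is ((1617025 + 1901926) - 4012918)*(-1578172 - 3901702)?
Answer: 2706876920158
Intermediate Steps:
((1617025 + 1901926) - 4012918)*(-1578172 - 3901702) = (3518951 - 4012918)*(-5479874) = -493967*(-5479874) = 2706876920158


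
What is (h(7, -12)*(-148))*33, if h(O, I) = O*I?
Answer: 410256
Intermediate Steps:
h(O, I) = I*O
(h(7, -12)*(-148))*33 = (-12*7*(-148))*33 = -84*(-148)*33 = 12432*33 = 410256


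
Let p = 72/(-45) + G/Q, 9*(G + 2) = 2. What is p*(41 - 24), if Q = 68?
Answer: -1244/45 ≈ -27.644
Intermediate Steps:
G = -16/9 (G = -2 + (1/9)*2 = -2 + 2/9 = -16/9 ≈ -1.7778)
p = -1244/765 (p = 72/(-45) - 16/9/68 = 72*(-1/45) - 16/9*1/68 = -8/5 - 4/153 = -1244/765 ≈ -1.6261)
p*(41 - 24) = -1244*(41 - 24)/765 = -1244/765*17 = -1244/45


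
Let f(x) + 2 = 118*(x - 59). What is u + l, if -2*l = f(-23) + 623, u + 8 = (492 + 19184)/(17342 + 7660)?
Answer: 113016215/25002 ≈ 4520.3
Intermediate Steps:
f(x) = -6964 + 118*x (f(x) = -2 + 118*(x - 59) = -2 + 118*(-59 + x) = -2 + (-6962 + 118*x) = -6964 + 118*x)
u = -90170/12501 (u = -8 + (492 + 19184)/(17342 + 7660) = -8 + 19676/25002 = -8 + 19676*(1/25002) = -8 + 9838/12501 = -90170/12501 ≈ -7.2130)
l = 9055/2 (l = -((-6964 + 118*(-23)) + 623)/2 = -((-6964 - 2714) + 623)/2 = -(-9678 + 623)/2 = -½*(-9055) = 9055/2 ≈ 4527.5)
u + l = -90170/12501 + 9055/2 = 113016215/25002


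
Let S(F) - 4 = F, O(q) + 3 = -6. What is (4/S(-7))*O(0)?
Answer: 12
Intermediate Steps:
O(q) = -9 (O(q) = -3 - 6 = -9)
S(F) = 4 + F
(4/S(-7))*O(0) = (4/(4 - 7))*(-9) = (4/(-3))*(-9) = (4*(-⅓))*(-9) = -4/3*(-9) = 12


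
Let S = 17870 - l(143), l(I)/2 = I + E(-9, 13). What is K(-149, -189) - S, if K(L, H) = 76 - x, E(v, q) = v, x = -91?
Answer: -17435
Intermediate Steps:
l(I) = -18 + 2*I (l(I) = 2*(I - 9) = 2*(-9 + I) = -18 + 2*I)
K(L, H) = 167 (K(L, H) = 76 - 1*(-91) = 76 + 91 = 167)
S = 17602 (S = 17870 - (-18 + 2*143) = 17870 - (-18 + 286) = 17870 - 1*268 = 17870 - 268 = 17602)
K(-149, -189) - S = 167 - 1*17602 = 167 - 17602 = -17435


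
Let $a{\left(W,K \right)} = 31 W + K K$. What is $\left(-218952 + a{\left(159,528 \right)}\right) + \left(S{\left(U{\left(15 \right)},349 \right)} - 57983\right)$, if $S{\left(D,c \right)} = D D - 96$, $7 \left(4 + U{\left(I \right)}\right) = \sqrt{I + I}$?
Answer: $\frac{328232}{49} - \frac{8 \sqrt{30}}{7} \approx 6692.4$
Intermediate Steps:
$U{\left(I \right)} = -4 + \frac{\sqrt{2} \sqrt{I}}{7}$ ($U{\left(I \right)} = -4 + \frac{\sqrt{I + I}}{7} = -4 + \frac{\sqrt{2 I}}{7} = -4 + \frac{\sqrt{2} \sqrt{I}}{7}$)
$S{\left(D,c \right)} = -96 + D^{2}$ ($S{\left(D,c \right)} = D^{2} - 96 = -96 + D^{2}$)
$a{\left(W,K \right)} = K^{2} + 31 W$ ($a{\left(W,K \right)} = 31 W + K^{2} = K^{2} + 31 W$)
$\left(-218952 + a{\left(159,528 \right)}\right) + \left(S{\left(U{\left(15 \right)},349 \right)} - 57983\right) = \left(-218952 + \left(528^{2} + 31 \cdot 159\right)\right) - \left(58079 - \left(-4 + \frac{\sqrt{2} \sqrt{15}}{7}\right)^{2}\right) = \left(-218952 + \left(278784 + 4929\right)\right) - \left(58079 - \left(-4 + \frac{\sqrt{30}}{7}\right)^{2}\right) = \left(-218952 + 283713\right) - \left(58079 - \left(-4 + \frac{\sqrt{30}}{7}\right)^{2}\right) = 64761 - \left(58079 - \left(-4 + \frac{\sqrt{30}}{7}\right)^{2}\right) = 6682 + \left(-4 + \frac{\sqrt{30}}{7}\right)^{2}$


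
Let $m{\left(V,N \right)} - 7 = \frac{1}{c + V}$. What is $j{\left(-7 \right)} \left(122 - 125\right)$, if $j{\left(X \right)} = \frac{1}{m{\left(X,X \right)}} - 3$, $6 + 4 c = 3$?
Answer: $\frac{608}{71} \approx 8.5634$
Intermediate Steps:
$c = - \frac{3}{4}$ ($c = - \frac{3}{2} + \frac{1}{4} \cdot 3 = - \frac{3}{2} + \frac{3}{4} = - \frac{3}{4} \approx -0.75$)
$m{\left(V,N \right)} = 7 + \frac{1}{- \frac{3}{4} + V}$
$j{\left(X \right)} = -3 + \frac{-3 + 4 X}{-17 + 28 X}$ ($j{\left(X \right)} = \frac{1}{\frac{1}{-3 + 4 X} \left(-17 + 28 X\right)} - 3 = \frac{-3 + 4 X}{-17 + 28 X} - 3 = -3 + \frac{-3 + 4 X}{-17 + 28 X}$)
$j{\left(-7 \right)} \left(122 - 125\right) = \frac{16 \left(3 - -35\right)}{-17 + 28 \left(-7\right)} \left(122 - 125\right) = \frac{16 \left(3 + 35\right)}{-17 - 196} \left(-3\right) = 16 \frac{1}{-213} \cdot 38 \left(-3\right) = 16 \left(- \frac{1}{213}\right) 38 \left(-3\right) = \left(- \frac{608}{213}\right) \left(-3\right) = \frac{608}{71}$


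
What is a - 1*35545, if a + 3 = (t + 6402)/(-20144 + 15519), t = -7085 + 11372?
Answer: -164420189/4625 ≈ -35550.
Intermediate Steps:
t = 4287
a = -24564/4625 (a = -3 + (4287 + 6402)/(-20144 + 15519) = -3 + 10689/(-4625) = -3 + 10689*(-1/4625) = -3 - 10689/4625 = -24564/4625 ≈ -5.3111)
a - 1*35545 = -24564/4625 - 1*35545 = -24564/4625 - 35545 = -164420189/4625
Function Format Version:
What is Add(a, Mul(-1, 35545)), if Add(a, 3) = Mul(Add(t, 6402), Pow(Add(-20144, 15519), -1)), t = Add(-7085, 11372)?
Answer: Rational(-164420189, 4625) ≈ -35550.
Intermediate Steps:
t = 4287
a = Rational(-24564, 4625) (a = Add(-3, Mul(Add(4287, 6402), Pow(Add(-20144, 15519), -1))) = Add(-3, Mul(10689, Pow(-4625, -1))) = Add(-3, Mul(10689, Rational(-1, 4625))) = Add(-3, Rational(-10689, 4625)) = Rational(-24564, 4625) ≈ -5.3111)
Add(a, Mul(-1, 35545)) = Add(Rational(-24564, 4625), Mul(-1, 35545)) = Add(Rational(-24564, 4625), -35545) = Rational(-164420189, 4625)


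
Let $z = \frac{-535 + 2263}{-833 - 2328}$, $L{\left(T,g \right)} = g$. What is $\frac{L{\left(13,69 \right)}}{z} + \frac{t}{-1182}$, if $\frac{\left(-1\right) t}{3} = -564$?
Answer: $- \frac{14484923}{113472} \approx -127.65$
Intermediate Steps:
$t = 1692$ ($t = \left(-3\right) \left(-564\right) = 1692$)
$z = - \frac{1728}{3161}$ ($z = \frac{1728}{-3161} = 1728 \left(- \frac{1}{3161}\right) = - \frac{1728}{3161} \approx -0.54666$)
$\frac{L{\left(13,69 \right)}}{z} + \frac{t}{-1182} = \frac{69}{- \frac{1728}{3161}} + \frac{1692}{-1182} = 69 \left(- \frac{3161}{1728}\right) + 1692 \left(- \frac{1}{1182}\right) = - \frac{72703}{576} - \frac{282}{197} = - \frac{14484923}{113472}$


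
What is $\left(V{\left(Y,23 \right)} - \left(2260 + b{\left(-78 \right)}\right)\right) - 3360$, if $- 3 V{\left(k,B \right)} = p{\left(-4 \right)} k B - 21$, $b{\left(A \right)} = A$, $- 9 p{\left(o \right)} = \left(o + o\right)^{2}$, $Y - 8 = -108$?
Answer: $- \frac{296645}{27} \approx -10987.0$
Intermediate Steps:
$Y = -100$ ($Y = 8 - 108 = -100$)
$p{\left(o \right)} = - \frac{4 o^{2}}{9}$ ($p{\left(o \right)} = - \frac{\left(o + o\right)^{2}}{9} = - \frac{\left(2 o\right)^{2}}{9} = - \frac{4 o^{2}}{9}$)
$V{\left(k,B \right)} = 7 + \frac{64 B k}{27}$ ($V{\left(k,B \right)} = - \frac{- \frac{4 \left(-4\right)^{2}}{9} k B - 21}{3} = - \frac{\left(- \frac{4}{9}\right) 16 k B - 21}{3} = - \frac{- \frac{64 k}{9} B - 21}{3} = - \frac{- \frac{64 B k}{9} - 21}{3} = - \frac{-21 - \frac{64 B k}{9}}{3} = 7 + \frac{64 B k}{27}$)
$\left(V{\left(Y,23 \right)} - \left(2260 + b{\left(-78 \right)}\right)\right) - 3360 = \left(\left(7 + \frac{64}{27} \cdot 23 \left(-100\right)\right) - 2182\right) - 3360 = \left(\left(7 - \frac{147200}{27}\right) + \left(-2260 + 78\right)\right) - 3360 = \left(- \frac{147011}{27} - 2182\right) - 3360 = - \frac{205925}{27} - 3360 = - \frac{296645}{27}$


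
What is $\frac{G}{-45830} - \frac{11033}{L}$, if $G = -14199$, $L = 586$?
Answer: $- \frac{124330444}{6714095} \approx -18.518$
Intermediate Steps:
$\frac{G}{-45830} - \frac{11033}{L} = - \frac{14199}{-45830} - \frac{11033}{586} = \left(-14199\right) \left(- \frac{1}{45830}\right) - \frac{11033}{586} = \frac{14199}{45830} - \frac{11033}{586} = - \frac{124330444}{6714095}$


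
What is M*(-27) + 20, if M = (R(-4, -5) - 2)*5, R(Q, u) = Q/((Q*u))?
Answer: 317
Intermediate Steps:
R(Q, u) = 1/u (R(Q, u) = Q*(1/(Q*u)) = 1/u)
M = -11 (M = (1/(-5) - 2)*5 = (-1/5 - 2)*5 = -11/5*5 = -11)
M*(-27) + 20 = -11*(-27) + 20 = 297 + 20 = 317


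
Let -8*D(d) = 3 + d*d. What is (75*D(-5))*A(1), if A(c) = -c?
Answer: 525/2 ≈ 262.50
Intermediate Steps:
D(d) = -3/8 - d²/8 (D(d) = -(3 + d*d)/8 = -(3 + d²)/8 = -3/8 - d²/8)
(75*D(-5))*A(1) = (75*(-3/8 - ⅛*(-5)²))*(-1*1) = (75*(-3/8 - ⅛*25))*(-1) = (75*(-3/8 - 25/8))*(-1) = (75*(-7/2))*(-1) = -525/2*(-1) = 525/2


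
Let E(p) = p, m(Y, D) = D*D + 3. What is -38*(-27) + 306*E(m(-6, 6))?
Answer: 12960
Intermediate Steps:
m(Y, D) = 3 + D² (m(Y, D) = D² + 3 = 3 + D²)
-38*(-27) + 306*E(m(-6, 6)) = -38*(-27) + 306*(3 + 6²) = 1026 + 306*(3 + 36) = 1026 + 306*39 = 1026 + 11934 = 12960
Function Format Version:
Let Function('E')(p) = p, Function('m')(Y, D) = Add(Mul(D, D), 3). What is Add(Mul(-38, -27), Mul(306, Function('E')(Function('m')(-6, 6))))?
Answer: 12960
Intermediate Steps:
Function('m')(Y, D) = Add(3, Pow(D, 2)) (Function('m')(Y, D) = Add(Pow(D, 2), 3) = Add(3, Pow(D, 2)))
Add(Mul(-38, -27), Mul(306, Function('E')(Function('m')(-6, 6)))) = Add(Mul(-38, -27), Mul(306, Add(3, Pow(6, 2)))) = Add(1026, Mul(306, Add(3, 36))) = Add(1026, Mul(306, 39)) = Add(1026, 11934) = 12960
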